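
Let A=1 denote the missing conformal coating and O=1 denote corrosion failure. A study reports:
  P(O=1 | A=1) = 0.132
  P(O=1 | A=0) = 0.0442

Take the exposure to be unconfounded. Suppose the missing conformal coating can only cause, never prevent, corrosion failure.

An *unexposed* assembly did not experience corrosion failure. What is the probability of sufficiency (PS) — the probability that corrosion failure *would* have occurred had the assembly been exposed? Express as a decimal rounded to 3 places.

Let p₁ = 0.132, p₀ = 0.0442.
Under exogeneity and monotonicity, PS = (p₁ − p₀) / (1 − p₀).
PS = (0.132 − 0.0442) / (1 − 0.0442) = 0.0878 / 0.9558 ≈ 0.0919

PS ≈ 0.092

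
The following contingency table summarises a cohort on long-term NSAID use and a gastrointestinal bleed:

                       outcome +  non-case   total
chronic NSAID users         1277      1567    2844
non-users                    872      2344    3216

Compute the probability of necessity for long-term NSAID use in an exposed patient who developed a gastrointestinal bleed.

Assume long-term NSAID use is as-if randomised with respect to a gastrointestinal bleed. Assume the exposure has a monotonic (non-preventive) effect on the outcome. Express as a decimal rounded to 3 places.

PN ≈ 0.396

p₁ = P(outcome | exposed) = 1277/2844 = 0.44902
p₀ = P(outcome | unexposed) = 872/3216 = 0.27114
Under exogeneity and monotonicity, PN = (p₁ − p₀) / p₁.
PN = (0.44902 − 0.27114) / 0.44902 = 0.17787 / 0.44902 ≈ 0.3961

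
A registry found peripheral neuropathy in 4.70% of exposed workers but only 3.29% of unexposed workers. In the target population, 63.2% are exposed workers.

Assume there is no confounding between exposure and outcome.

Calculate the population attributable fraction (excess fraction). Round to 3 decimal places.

p₁ = 0.047, p₀ = 0.0329.
Overall risk P(Y=1) = π·p₁ + (1−π)·p₀ = 0.632×0.047 + 0.368×0.0329 = 0.041811.
Under exogeneity, PAF = [P(Y=1) − p₀] / P(Y=1).
PAF = (0.041811 − 0.0329) / 0.041811 ≈ 0.2131

PAF ≈ 0.213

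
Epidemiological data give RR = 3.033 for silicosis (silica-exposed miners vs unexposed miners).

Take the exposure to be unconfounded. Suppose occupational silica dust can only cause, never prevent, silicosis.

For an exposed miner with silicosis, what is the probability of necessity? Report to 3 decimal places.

Under exogeneity and monotonicity, PN = (RR − 1) / RR = 1 − 1/RR.
PN = (3.033 − 1) / 3.033 = 2.033 / 3.033 ≈ 0.6703

PN ≈ 0.670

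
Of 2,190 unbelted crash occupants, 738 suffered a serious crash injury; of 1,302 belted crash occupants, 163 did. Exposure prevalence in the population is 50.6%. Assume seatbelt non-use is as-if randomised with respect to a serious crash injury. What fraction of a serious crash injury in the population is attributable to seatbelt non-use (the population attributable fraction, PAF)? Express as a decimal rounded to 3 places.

PAF ≈ 0.461

p₁ = P(outcome | exposed) = 738/2190 = 0.33699
p₀ = P(outcome | unexposed) = 163/1302 = 0.12519
Overall risk P(Y=1) = π·p₁ + (1−π)·p₀ = 0.506×0.33699 + 0.494×0.12519 = 0.23236.
Under exogeneity, PAF = [P(Y=1) − p₀] / P(Y=1).
PAF = (0.23236 − 0.12519) / 0.23236 ≈ 0.4612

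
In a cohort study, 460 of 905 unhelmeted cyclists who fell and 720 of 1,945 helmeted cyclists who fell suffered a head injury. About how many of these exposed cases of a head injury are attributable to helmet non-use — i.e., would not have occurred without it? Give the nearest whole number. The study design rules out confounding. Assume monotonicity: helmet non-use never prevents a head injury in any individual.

about 125 cases

p₁ = P(outcome | exposed) = 460/905 = 0.50829
p₀ = P(outcome | unexposed) = 720/1945 = 0.37018
PN = (p₁ − p₀)/p₁ = (0.50829 − 0.37018) / 0.50829 ≈ 0.27171.
Attributable cases ≈ PN × (exposed cases) = 0.27171 × 460 ≈ 124.99.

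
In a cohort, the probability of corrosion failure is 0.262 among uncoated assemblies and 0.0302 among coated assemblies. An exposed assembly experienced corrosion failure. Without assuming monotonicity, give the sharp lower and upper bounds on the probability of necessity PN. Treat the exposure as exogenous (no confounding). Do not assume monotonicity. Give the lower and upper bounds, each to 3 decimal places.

0.885 ≤ PN ≤ 1.000

Let p₁ = 0.262, p₀ = 0.0302.
Under exogeneity alone the bounds on PN are max{0,(p₁−p₀)/p₁} ≤ PN ≤ min{1,(1−p₀)/p₁}.
  lower = (p₁ − p₀)/p₁ = 0.2318 / 0.262 ≈ 0.8847
  upper = min{1, (1 − p₀)/p₁} = 0.9698 / 0.262 ≈ 3.7015 → capped at 1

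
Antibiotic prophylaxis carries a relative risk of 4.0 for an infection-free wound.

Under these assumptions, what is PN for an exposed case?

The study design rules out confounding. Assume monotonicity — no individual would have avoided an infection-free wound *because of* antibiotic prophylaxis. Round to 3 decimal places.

Under exogeneity and monotonicity, PN = (RR − 1) / RR = 1 − 1/RR.
PN = (4.0 − 1) / 4.0 = 3 / 4.0 ≈ 0.7500

PN ≈ 0.750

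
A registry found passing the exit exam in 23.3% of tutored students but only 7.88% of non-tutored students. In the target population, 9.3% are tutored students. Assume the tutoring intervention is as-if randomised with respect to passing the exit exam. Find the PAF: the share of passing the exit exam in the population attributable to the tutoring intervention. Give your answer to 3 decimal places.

p₁ = 0.233, p₀ = 0.0788.
Overall risk P(Y=1) = π·p₁ + (1−π)·p₀ = 0.093×0.233 + 0.907×0.0788 = 0.093141.
Under exogeneity, PAF = [P(Y=1) − p₀] / P(Y=1).
PAF = (0.093141 − 0.0788) / 0.093141 ≈ 0.1540

PAF ≈ 0.154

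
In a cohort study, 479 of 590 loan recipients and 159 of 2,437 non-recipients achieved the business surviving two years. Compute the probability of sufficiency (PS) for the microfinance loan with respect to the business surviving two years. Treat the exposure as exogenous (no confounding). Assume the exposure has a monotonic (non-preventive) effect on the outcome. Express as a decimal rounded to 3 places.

PS ≈ 0.799

p₁ = P(outcome | exposed) = 479/590 = 0.81186
p₀ = P(outcome | unexposed) = 159/2437 = 0.065244
Under exogeneity and monotonicity, PS = (p₁ − p₀) / (1 − p₀).
PS = (0.81186 − 0.065244) / (1 − 0.065244) = 0.74662 / 0.93476 ≈ 0.7987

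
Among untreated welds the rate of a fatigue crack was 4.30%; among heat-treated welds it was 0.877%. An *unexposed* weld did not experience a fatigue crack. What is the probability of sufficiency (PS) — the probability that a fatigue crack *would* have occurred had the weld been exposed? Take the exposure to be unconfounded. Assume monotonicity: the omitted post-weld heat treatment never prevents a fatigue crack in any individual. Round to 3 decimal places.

p₁ = 0.043, p₀ = 0.00877.
Under exogeneity and monotonicity, PS = (p₁ − p₀) / (1 − p₀).
PS = (0.043 − 0.00877) / (1 − 0.00877) = 0.03423 / 0.99123 ≈ 0.0345

PS ≈ 0.035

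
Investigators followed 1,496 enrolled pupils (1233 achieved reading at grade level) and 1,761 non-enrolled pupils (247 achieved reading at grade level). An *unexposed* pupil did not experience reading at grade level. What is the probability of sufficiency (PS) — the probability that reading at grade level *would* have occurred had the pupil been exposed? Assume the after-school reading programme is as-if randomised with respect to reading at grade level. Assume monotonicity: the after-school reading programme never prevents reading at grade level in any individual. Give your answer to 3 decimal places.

p₁ = P(outcome | exposed) = 1233/1496 = 0.8242
p₀ = P(outcome | unexposed) = 247/1761 = 0.14026
Under exogeneity and monotonicity, PS = (p₁ − p₀) / (1 − p₀).
PS = (0.8242 − 0.14026) / (1 − 0.14026) = 0.68394 / 0.85974 ≈ 0.7955

PS ≈ 0.796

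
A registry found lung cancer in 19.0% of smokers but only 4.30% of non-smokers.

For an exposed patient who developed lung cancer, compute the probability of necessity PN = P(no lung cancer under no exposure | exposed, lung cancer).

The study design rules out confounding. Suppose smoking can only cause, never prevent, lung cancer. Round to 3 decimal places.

PN ≈ 0.774

p₁ = 0.19, p₀ = 0.043.
Under exogeneity and monotonicity, PN = (p₁ − p₀) / p₁.
PN = (0.19 − 0.043) / 0.19 = 0.147 / 0.19 ≈ 0.7737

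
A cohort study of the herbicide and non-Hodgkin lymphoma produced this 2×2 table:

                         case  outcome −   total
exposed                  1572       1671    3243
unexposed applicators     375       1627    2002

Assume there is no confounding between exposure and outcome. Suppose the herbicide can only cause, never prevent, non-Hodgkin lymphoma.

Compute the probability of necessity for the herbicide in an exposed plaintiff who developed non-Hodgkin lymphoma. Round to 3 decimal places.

PN ≈ 0.614

p₁ = P(outcome | exposed) = 1572/3243 = 0.48474
p₀ = P(outcome | unexposed) = 375/2002 = 0.18731
Under exogeneity and monotonicity, PN = (p₁ − p₀)/p₁.
PN = (0.48474 − 0.18731) / 0.48474 ≈ 0.6136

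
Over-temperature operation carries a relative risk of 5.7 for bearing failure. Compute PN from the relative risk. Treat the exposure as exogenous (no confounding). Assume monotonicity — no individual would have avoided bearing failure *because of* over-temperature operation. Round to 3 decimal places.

Under exogeneity and monotonicity, PN = (RR − 1) / RR = 1 − 1/RR.
PN = (5.7 − 1) / 5.7 = 4.7 / 5.7 ≈ 0.8246

PN ≈ 0.825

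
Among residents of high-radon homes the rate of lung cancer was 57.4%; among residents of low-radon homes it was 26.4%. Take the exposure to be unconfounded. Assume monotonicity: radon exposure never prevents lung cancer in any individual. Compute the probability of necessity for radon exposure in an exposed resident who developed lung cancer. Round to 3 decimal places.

PN ≈ 0.540

p₁ = 0.574, p₀ = 0.264.
Under exogeneity and monotonicity, PN = (p₁ − p₀) / p₁.
PN = (0.574 − 0.264) / 0.574 = 0.31 / 0.574 ≈ 0.5401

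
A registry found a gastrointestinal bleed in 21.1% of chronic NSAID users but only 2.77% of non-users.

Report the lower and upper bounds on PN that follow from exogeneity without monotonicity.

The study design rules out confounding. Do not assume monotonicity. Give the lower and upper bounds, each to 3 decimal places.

p₁ = 0.211, p₀ = 0.0277.
Under exogeneity alone the bounds on PN are max{0,(p₁−p₀)/p₁} ≤ PN ≤ min{1,(1−p₀)/p₁}.
  lower = (p₁ − p₀)/p₁ = 0.1833 / 0.211 ≈ 0.8687
  upper = min{1, (1 − p₀)/p₁} = 0.9723 / 0.211 ≈ 4.6081 → capped at 1

0.869 ≤ PN ≤ 1.000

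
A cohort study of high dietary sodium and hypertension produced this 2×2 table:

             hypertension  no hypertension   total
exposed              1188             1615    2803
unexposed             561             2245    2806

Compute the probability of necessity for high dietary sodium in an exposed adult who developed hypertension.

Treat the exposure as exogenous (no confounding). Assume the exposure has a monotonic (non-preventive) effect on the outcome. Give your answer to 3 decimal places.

p₁ = P(outcome | exposed) = 1188/2803 = 0.42383
p₀ = P(outcome | unexposed) = 561/2806 = 0.19993
Under exogeneity and monotonicity, PN = (p₁ − p₀)/p₁.
PN = (0.42383 − 0.19993) / 0.42383 ≈ 0.5283

PN ≈ 0.528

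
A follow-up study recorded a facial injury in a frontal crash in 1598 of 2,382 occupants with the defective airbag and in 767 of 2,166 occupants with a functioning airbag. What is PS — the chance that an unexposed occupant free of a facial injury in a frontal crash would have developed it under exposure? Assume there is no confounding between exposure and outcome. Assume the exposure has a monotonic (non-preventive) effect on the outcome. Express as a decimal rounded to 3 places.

p₁ = P(outcome | exposed) = 1598/2382 = 0.67086
p₀ = P(outcome | unexposed) = 767/2166 = 0.35411
Under exogeneity and monotonicity, PS = (p₁ − p₀) / (1 − p₀).
PS = (0.67086 − 0.35411) / (1 − 0.35411) = 0.31676 / 0.64589 ≈ 0.4904

PS ≈ 0.490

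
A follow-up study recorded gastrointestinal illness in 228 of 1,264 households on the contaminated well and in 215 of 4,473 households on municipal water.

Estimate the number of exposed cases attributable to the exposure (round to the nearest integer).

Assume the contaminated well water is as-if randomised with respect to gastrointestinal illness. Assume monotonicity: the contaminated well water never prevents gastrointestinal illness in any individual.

about 167 cases

p₁ = P(outcome | exposed) = 228/1264 = 0.18038
p₀ = P(outcome | unexposed) = 215/4473 = 0.048066
PN = (p₁ − p₀)/p₁ = (0.18038 − 0.048066) / 0.18038 ≈ 0.73353.
Attributable cases ≈ PN × (exposed cases) = 0.73353 × 228 ≈ 167.24.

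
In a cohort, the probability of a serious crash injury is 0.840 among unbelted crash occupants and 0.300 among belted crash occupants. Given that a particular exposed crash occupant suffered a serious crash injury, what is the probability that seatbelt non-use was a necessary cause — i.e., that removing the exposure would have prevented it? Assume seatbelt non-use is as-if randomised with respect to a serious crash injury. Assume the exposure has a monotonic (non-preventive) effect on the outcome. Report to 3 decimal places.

PN ≈ 0.643

Let p₁ = 0.84, p₀ = 0.3.
Under exogeneity and monotonicity, PN = (p₁ − p₀) / p₁.
PN = (0.84 − 0.3) / 0.84 = 0.54 / 0.84 ≈ 0.6429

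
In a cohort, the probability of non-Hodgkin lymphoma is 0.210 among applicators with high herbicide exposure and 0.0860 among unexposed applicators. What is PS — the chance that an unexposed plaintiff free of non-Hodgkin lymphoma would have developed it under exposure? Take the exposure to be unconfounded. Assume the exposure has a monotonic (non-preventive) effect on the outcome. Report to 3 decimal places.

PS ≈ 0.136

Let p₁ = 0.21, p₀ = 0.086.
Under exogeneity and monotonicity, PS = (p₁ − p₀) / (1 − p₀).
PS = (0.21 − 0.086) / (1 − 0.086) = 0.124 / 0.914 ≈ 0.1357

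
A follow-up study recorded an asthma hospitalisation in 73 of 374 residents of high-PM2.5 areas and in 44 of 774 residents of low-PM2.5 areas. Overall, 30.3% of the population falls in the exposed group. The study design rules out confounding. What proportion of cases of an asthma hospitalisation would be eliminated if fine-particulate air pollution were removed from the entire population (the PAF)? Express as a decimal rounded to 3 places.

PAF ≈ 0.424

p₁ = P(outcome | exposed) = 73/374 = 0.19519
p₀ = P(outcome | unexposed) = 44/774 = 0.056848
Overall risk P(Y=1) = π·p₁ + (1−π)·p₀ = 0.303×0.19519 + 0.697×0.056848 = 0.098764.
Under exogeneity, PAF = [P(Y=1) − p₀] / P(Y=1).
PAF = (0.098764 − 0.056848) / 0.098764 ≈ 0.4244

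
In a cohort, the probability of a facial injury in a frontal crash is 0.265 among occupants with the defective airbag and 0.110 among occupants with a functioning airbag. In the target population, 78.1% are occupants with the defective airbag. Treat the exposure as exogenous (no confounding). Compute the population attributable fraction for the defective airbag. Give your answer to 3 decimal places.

PAF ≈ 0.524

Let p₁ = 0.265, p₀ = 0.11.
Overall risk P(Y=1) = π·p₁ + (1−π)·p₀ = 0.781×0.265 + 0.219×0.11 = 0.23105.
Under exogeneity, PAF = [P(Y=1) − p₀] / P(Y=1).
PAF = (0.23105 − 0.11) / 0.23105 ≈ 0.5239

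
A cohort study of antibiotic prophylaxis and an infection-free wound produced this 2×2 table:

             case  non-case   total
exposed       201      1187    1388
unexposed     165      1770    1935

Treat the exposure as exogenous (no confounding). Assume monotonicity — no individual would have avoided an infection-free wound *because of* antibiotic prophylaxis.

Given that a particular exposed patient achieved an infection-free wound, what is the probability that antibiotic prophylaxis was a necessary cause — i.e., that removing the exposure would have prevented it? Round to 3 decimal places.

p₁ = P(outcome | exposed) = 201/1388 = 0.14481
p₀ = P(outcome | unexposed) = 165/1935 = 0.085271
Under exogeneity and monotonicity, PN = (p₁ − p₀) / p₁.
PN = (0.14481 − 0.085271) / 0.14481 = 0.059541 / 0.14481 ≈ 0.4112

PN ≈ 0.411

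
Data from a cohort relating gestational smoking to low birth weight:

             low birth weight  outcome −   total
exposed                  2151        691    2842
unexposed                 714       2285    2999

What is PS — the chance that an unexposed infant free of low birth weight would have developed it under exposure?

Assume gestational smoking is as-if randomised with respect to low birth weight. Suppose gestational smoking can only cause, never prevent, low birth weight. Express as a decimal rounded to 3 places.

PS ≈ 0.681

p₁ = P(outcome | exposed) = 2151/2842 = 0.75686
p₀ = P(outcome | unexposed) = 714/2999 = 0.23808
Under exogeneity and monotonicity, PS = (p₁ − p₀) / (1 − p₀).
PS = (0.75686 − 0.23808) / (1 − 0.23808) = 0.51878 / 0.76192 ≈ 0.6809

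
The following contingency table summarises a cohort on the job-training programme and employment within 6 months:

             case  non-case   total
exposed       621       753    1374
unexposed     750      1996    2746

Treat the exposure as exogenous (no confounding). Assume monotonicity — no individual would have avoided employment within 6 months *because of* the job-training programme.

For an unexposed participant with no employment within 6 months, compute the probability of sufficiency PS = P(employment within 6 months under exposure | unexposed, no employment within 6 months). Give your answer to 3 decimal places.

PS ≈ 0.246

p₁ = P(outcome | exposed) = 621/1374 = 0.45197
p₀ = P(outcome | unexposed) = 750/2746 = 0.27312
Under exogeneity and monotonicity, PS = (p₁ − p₀) / (1 − p₀).
PS = (0.45197 − 0.27312) / (1 − 0.27312) = 0.17884 / 0.72688 ≈ 0.2460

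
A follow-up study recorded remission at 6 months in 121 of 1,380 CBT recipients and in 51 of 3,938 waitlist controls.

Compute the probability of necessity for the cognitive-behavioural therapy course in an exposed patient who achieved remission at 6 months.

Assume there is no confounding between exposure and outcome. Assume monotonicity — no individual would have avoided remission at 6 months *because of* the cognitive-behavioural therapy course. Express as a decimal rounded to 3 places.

PN ≈ 0.852

p₁ = P(outcome | exposed) = 121/1380 = 0.087681
p₀ = P(outcome | unexposed) = 51/3938 = 0.012951
Under exogeneity and monotonicity, PN = (p₁ − p₀) / p₁.
PN = (0.087681 − 0.012951) / 0.087681 = 0.07473 / 0.087681 ≈ 0.8523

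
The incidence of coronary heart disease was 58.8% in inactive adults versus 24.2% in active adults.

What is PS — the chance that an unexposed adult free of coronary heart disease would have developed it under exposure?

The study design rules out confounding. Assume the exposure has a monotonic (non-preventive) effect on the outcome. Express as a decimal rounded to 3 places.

p₁ = 0.588, p₀ = 0.242.
Under exogeneity and monotonicity, PS = (p₁ − p₀) / (1 − p₀).
PS = (0.588 − 0.242) / (1 − 0.242) = 0.346 / 0.758 ≈ 0.4565

PS ≈ 0.456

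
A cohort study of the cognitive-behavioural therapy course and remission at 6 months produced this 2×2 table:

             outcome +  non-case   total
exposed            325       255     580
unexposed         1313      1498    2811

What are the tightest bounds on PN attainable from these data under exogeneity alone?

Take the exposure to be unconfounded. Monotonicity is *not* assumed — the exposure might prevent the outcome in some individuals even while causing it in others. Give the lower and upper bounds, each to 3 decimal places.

0.166 ≤ PN ≤ 0.951

p₁ = P(outcome | exposed) = 325/580 = 0.56034
p₀ = P(outcome | unexposed) = 1313/2811 = 0.46709
Under exogeneity alone the bounds on PN are max{0,(p₁−p₀)/p₁} ≤ PN ≤ min{1,(1−p₀)/p₁}.
  lower = (p₁ − p₀)/p₁ = 0.093251 / 0.56034 ≈ 0.1664
  upper = min{1, (1 − p₀)/p₁} = 0.53291 / 0.56034 ≈ 0.9510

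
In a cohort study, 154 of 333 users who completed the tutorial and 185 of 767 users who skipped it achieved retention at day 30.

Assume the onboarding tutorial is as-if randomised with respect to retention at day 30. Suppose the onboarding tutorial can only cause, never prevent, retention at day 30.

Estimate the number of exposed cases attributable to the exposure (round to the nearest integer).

about 74 cases

p₁ = P(outcome | exposed) = 154/333 = 0.46246
p₀ = P(outcome | unexposed) = 185/767 = 0.2412
PN = (p₁ − p₀)/p₁ = (0.46246 − 0.2412) / 0.46246 ≈ 0.47845.
Attributable cases ≈ PN × (exposed cases) = 0.47845 × 154 ≈ 73.68.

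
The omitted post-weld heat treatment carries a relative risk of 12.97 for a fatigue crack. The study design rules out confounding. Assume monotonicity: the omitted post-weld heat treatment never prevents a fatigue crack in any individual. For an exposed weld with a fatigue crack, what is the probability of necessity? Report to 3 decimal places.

Under exogeneity and monotonicity, PN = (RR − 1) / RR = 1 − 1/RR.
PN = (12.97 − 1) / 12.97 = 11.97 / 12.97 ≈ 0.9229

PN ≈ 0.923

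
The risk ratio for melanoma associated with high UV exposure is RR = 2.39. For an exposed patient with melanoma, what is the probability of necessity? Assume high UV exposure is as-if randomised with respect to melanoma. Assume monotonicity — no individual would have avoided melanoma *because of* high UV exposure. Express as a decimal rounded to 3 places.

PN ≈ 0.582

Under exogeneity and monotonicity, PN = (RR − 1) / RR = 1 − 1/RR.
PN = (2.39 − 1) / 2.39 = 1.39 / 2.39 ≈ 0.5816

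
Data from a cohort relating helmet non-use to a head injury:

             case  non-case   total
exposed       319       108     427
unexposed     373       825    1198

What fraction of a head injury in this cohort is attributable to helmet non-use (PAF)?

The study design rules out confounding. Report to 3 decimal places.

PAF ≈ 0.269

p₁ = P(outcome | exposed) = 319/427 = 0.74707
p₀ = P(outcome | unexposed) = 373/1198 = 0.31135
Exposure prevalence π = 427/1625 = 0.26277; overall risk P(Y=1) = 0.42585.
Under exogeneity, PAF = [P(Y=1) − p₀]/P(Y=1).
PAF = (0.42585 − 0.31135) / 0.42585 ≈ 0.2689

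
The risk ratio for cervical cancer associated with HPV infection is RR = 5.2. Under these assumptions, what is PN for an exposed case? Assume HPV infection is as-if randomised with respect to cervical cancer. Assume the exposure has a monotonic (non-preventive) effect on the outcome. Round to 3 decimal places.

Under exogeneity and monotonicity, PN = (RR − 1) / RR = 1 − 1/RR.
PN = (5.2 − 1) / 5.2 = 4.2 / 5.2 ≈ 0.8077

PN ≈ 0.808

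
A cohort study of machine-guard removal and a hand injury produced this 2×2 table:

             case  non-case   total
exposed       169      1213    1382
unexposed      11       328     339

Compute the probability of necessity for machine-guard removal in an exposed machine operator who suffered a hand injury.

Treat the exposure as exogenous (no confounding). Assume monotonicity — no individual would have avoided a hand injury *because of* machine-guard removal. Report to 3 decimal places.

PN ≈ 0.735

p₁ = P(outcome | exposed) = 169/1382 = 0.12229
p₀ = P(outcome | unexposed) = 11/339 = 0.032448
Under exogeneity and monotonicity, PN = (p₁ − p₀) / p₁.
PN = (0.12229 − 0.032448) / 0.12229 = 0.089838 / 0.12229 ≈ 0.7347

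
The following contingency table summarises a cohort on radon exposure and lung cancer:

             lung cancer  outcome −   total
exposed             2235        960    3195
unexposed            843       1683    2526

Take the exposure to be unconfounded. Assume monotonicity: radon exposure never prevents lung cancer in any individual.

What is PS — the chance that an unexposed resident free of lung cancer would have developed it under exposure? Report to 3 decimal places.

PS ≈ 0.549

p₁ = P(outcome | exposed) = 2235/3195 = 0.69953
p₀ = P(outcome | unexposed) = 843/2526 = 0.33373
Under exogeneity and monotonicity, PS = (p₁ − p₀)/(1 − p₀).
PS = (0.69953 − 0.33373) / 0.66627 ≈ 0.5490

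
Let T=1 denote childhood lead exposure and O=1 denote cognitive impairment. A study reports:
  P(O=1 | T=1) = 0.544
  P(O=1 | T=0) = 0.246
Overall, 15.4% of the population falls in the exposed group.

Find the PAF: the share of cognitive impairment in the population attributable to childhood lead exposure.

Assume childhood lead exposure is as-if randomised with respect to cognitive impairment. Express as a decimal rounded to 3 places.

PAF ≈ 0.157

Let p₁ = 0.544, p₀ = 0.246.
Overall risk P(Y=1) = π·p₁ + (1−π)·p₀ = 0.154×0.544 + 0.846×0.246 = 0.29189.
Under exogeneity, PAF = [P(Y=1) − p₀] / P(Y=1).
PAF = (0.29189 − 0.246) / 0.29189 ≈ 0.1572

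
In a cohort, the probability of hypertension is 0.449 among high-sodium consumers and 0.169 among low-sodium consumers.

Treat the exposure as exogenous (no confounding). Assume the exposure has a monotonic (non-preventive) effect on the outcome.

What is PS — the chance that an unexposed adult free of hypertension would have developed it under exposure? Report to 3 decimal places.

Let p₁ = 0.449, p₀ = 0.169.
Under exogeneity and monotonicity, PS = (p₁ − p₀) / (1 − p₀).
PS = (0.449 − 0.169) / (1 − 0.169) = 0.28 / 0.831 ≈ 0.3369

PS ≈ 0.337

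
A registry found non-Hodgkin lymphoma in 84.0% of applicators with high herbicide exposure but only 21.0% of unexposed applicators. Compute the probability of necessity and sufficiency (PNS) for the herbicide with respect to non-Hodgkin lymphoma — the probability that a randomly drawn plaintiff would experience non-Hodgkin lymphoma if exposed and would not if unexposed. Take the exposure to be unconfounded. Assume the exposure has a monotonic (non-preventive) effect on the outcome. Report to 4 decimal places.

p₁ = 0.84, p₀ = 0.21.
Under exogeneity and monotonicity, PNS = p₁ − p₀.
PNS = 0.84 − 0.21 = 0.63

PNS ≈ 0.6300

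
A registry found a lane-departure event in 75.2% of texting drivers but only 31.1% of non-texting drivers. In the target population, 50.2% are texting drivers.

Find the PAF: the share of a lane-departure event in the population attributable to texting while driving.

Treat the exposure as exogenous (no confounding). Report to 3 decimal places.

PAF ≈ 0.416

p₁ = 0.752, p₀ = 0.311.
Overall risk P(Y=1) = π·p₁ + (1−π)·p₀ = 0.502×0.752 + 0.498×0.311 = 0.53238.
Under exogeneity, PAF = [P(Y=1) − p₀] / P(Y=1).
PAF = (0.53238 − 0.311) / 0.53238 ≈ 0.4158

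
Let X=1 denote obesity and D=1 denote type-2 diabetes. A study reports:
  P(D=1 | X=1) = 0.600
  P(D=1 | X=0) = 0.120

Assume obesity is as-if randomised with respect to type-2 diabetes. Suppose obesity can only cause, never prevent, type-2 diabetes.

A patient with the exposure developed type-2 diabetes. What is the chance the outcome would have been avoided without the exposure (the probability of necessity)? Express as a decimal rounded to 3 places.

PN ≈ 0.800

Let p₁ = 0.6, p₀ = 0.12.
Under exogeneity and monotonicity, PN = (p₁ − p₀) / p₁.
PN = (0.6 − 0.12) / 0.6 = 0.48 / 0.6 ≈ 0.8000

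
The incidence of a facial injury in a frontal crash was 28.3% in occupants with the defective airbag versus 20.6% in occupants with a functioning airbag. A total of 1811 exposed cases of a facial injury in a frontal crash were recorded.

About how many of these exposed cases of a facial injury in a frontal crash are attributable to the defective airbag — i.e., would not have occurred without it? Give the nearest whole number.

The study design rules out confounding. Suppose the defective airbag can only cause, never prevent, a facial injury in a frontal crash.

about 493 cases

p₁ = 0.283, p₀ = 0.206.
PN = (p₁ − p₀)/p₁ = (0.283 − 0.206) / 0.283 ≈ 0.27208.
Attributable cases ≈ PN × (exposed cases) = 0.27208 × 1811 ≈ 492.75.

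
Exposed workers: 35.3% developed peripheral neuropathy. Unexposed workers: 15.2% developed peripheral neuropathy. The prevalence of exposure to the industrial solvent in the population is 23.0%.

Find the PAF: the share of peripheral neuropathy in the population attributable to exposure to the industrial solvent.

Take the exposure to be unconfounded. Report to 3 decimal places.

p₁ = 0.353, p₀ = 0.152.
Overall risk P(Y=1) = π·p₁ + (1−π)·p₀ = 0.23×0.353 + 0.77×0.152 = 0.19823.
Under exogeneity, PAF = [P(Y=1) − p₀] / P(Y=1).
PAF = (0.19823 − 0.152) / 0.19823 ≈ 0.2332

PAF ≈ 0.233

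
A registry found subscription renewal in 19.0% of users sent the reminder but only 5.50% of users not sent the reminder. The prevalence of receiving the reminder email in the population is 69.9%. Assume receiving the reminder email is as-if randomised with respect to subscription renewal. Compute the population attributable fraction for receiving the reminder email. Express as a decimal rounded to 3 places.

PAF ≈ 0.632

p₁ = 0.19, p₀ = 0.055.
Overall risk P(Y=1) = π·p₁ + (1−π)·p₀ = 0.699×0.19 + 0.301×0.055 = 0.14936.
Under exogeneity, PAF = [P(Y=1) − p₀] / P(Y=1).
PAF = (0.14936 − 0.055) / 0.14936 ≈ 0.6318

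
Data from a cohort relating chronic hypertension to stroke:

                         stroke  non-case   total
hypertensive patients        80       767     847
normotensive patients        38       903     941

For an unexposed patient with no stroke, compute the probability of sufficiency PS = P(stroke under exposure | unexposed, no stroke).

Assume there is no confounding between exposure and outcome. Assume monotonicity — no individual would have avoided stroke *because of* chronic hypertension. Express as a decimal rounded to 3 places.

PS ≈ 0.056

p₁ = P(outcome | exposed) = 80/847 = 0.094451
p₀ = P(outcome | unexposed) = 38/941 = 0.040383
Under exogeneity and monotonicity, PS = (p₁ − p₀) / (1 − p₀).
PS = (0.094451 − 0.040383) / (1 − 0.040383) = 0.054068 / 0.95962 ≈ 0.0563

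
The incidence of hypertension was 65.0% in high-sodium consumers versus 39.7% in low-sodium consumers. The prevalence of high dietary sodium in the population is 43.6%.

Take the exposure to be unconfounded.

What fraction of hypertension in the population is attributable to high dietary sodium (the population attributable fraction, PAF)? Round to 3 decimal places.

p₁ = 0.65, p₀ = 0.397.
Overall risk P(Y=1) = π·p₁ + (1−π)·p₀ = 0.436×0.65 + 0.564×0.397 = 0.50731.
Under exogeneity, PAF = [P(Y=1) − p₀] / P(Y=1).
PAF = (0.50731 − 0.397) / 0.50731 ≈ 0.2174

PAF ≈ 0.217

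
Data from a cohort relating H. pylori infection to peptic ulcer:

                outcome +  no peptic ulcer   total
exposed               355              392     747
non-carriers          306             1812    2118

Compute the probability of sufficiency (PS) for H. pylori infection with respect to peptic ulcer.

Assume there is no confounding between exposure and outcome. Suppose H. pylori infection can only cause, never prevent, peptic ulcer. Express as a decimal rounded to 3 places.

PS ≈ 0.387

p₁ = P(outcome | exposed) = 355/747 = 0.47523
p₀ = P(outcome | unexposed) = 306/2118 = 0.14448
Under exogeneity and monotonicity, PS = (p₁ − p₀)/(1 − p₀).
PS = (0.47523 − 0.14448) / 0.85552 ≈ 0.3866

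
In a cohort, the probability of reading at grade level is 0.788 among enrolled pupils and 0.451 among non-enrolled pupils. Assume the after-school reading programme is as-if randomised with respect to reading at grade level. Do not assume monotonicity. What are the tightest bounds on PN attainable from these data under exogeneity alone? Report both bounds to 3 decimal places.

0.428 ≤ PN ≤ 0.697

Let p₁ = 0.788, p₀ = 0.451.
Under exogeneity alone the bounds on PN are max{0,(p₁−p₀)/p₁} ≤ PN ≤ min{1,(1−p₀)/p₁}.
  lower = (p₁ − p₀)/p₁ = 0.337 / 0.788 ≈ 0.4277
  upper = min{1, (1 − p₀)/p₁} = 0.549 / 0.788 ≈ 0.6967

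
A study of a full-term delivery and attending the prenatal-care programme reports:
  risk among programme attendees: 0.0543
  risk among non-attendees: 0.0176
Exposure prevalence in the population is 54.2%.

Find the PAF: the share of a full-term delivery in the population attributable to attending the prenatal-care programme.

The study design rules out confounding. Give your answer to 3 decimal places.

PAF ≈ 0.531

Let p₁ = 0.0543, p₀ = 0.0176.
Overall risk P(Y=1) = π·p₁ + (1−π)·p₀ = 0.542×0.0543 + 0.458×0.0176 = 0.037491.
Under exogeneity, PAF = [P(Y=1) − p₀] / P(Y=1).
PAF = (0.037491 − 0.0176) / 0.037491 ≈ 0.5306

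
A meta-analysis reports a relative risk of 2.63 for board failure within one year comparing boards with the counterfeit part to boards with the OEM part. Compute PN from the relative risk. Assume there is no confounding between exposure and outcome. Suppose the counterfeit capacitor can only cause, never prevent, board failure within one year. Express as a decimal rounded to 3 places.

PN ≈ 0.620

Under exogeneity and monotonicity, PN = (RR − 1) / RR = 1 − 1/RR.
PN = (2.63 − 1) / 2.63 = 1.63 / 2.63 ≈ 0.6198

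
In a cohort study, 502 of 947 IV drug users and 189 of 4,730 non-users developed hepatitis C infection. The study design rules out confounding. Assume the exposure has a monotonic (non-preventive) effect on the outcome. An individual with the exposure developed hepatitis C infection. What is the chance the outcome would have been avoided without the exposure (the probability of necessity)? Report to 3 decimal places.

p₁ = P(outcome | exposed) = 502/947 = 0.5301
p₀ = P(outcome | unexposed) = 189/4730 = 0.039958
Under exogeneity and monotonicity, PN = (p₁ − p₀) / p₁.
PN = (0.5301 − 0.039958) / 0.5301 = 0.49014 / 0.5301 ≈ 0.9246

PN ≈ 0.925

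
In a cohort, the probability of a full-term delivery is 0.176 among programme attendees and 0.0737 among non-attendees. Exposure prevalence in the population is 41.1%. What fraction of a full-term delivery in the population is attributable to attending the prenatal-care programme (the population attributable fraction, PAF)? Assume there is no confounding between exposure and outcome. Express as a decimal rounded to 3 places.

Let p₁ = 0.176, p₀ = 0.0737.
Overall risk P(Y=1) = π·p₁ + (1−π)·p₀ = 0.411×0.176 + 0.589×0.0737 = 0.11575.
Under exogeneity, PAF = [P(Y=1) − p₀] / P(Y=1).
PAF = (0.11575 − 0.0737) / 0.11575 ≈ 0.3633

PAF ≈ 0.363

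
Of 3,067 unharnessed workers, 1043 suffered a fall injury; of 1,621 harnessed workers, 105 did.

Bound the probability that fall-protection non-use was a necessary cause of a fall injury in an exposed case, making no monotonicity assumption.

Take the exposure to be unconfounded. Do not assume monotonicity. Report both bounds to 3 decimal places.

p₁ = P(outcome | exposed) = 1043/3067 = 0.34007
p₀ = P(outcome | unexposed) = 105/1621 = 0.064775
Under exogeneity alone the bounds on PN are max{0,(p₁−p₀)/p₁} ≤ PN ≤ min{1,(1−p₀)/p₁}.
  lower = (p₁ − p₀)/p₁ = 0.2753 / 0.34007 ≈ 0.8095
  upper = min{1, (1 − p₀)/p₁} = 0.93523 / 0.34007 ≈ 2.7501 → capped at 1

0.810 ≤ PN ≤ 1.000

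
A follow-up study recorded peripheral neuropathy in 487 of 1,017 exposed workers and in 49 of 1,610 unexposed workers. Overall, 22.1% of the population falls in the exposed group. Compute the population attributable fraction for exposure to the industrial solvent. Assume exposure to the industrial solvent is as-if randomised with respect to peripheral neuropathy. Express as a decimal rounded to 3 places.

PAF ≈ 0.765

p₁ = P(outcome | exposed) = 487/1017 = 0.47886
p₀ = P(outcome | unexposed) = 49/1610 = 0.030435
Overall risk P(Y=1) = π·p₁ + (1−π)·p₀ = 0.221×0.47886 + 0.779×0.030435 = 0.12954.
Under exogeneity, PAF = [P(Y=1) − p₀] / P(Y=1).
PAF = (0.12954 − 0.030435) / 0.12954 ≈ 0.7650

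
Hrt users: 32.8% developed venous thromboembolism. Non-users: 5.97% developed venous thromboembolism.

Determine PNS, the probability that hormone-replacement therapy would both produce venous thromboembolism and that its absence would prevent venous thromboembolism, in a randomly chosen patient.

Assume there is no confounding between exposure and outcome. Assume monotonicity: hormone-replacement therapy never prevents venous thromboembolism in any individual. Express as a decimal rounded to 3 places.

PNS ≈ 0.268

p₁ = 0.328, p₀ = 0.0597.
Under exogeneity and monotonicity, PNS = p₁ − p₀.
PNS = 0.328 − 0.0597 = 0.2683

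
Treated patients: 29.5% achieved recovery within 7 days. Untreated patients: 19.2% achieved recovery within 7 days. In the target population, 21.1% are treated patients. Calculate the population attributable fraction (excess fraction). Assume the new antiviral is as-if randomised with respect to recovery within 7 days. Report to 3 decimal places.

PAF ≈ 0.102

p₁ = 0.295, p₀ = 0.192.
Overall risk P(Y=1) = π·p₁ + (1−π)·p₀ = 0.211×0.295 + 0.789×0.192 = 0.21373.
Under exogeneity, PAF = [P(Y=1) − p₀] / P(Y=1).
PAF = (0.21373 − 0.192) / 0.21373 ≈ 0.1017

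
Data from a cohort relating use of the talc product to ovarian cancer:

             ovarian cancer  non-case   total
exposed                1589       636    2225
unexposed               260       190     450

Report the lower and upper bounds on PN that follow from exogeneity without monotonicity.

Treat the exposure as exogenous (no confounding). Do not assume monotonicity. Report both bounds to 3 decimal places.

p₁ = P(outcome | exposed) = 1589/2225 = 0.71416
p₀ = P(outcome | unexposed) = 260/450 = 0.57778
Under exogeneity alone the bounds on PN are max{0,(p₁−p₀)/p₁} ≤ PN ≤ min{1,(1−p₀)/p₁}.
  lower = (p₁ − p₀)/p₁ = 0.13638 / 0.71416 ≈ 0.1910
  upper = min{1, (1 − p₀)/p₁} = 0.42222 / 0.71416 ≈ 0.5912

0.191 ≤ PN ≤ 0.591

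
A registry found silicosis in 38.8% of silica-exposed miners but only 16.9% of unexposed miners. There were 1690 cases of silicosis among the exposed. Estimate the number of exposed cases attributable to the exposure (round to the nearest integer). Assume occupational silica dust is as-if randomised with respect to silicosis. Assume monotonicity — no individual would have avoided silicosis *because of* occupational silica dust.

p₁ = 0.388, p₀ = 0.169.
PN = (p₁ − p₀)/p₁ = (0.388 − 0.169) / 0.388 ≈ 0.56443.
Attributable cases ≈ PN × (exposed cases) = 0.56443 × 1690 ≈ 953.89.

about 954 cases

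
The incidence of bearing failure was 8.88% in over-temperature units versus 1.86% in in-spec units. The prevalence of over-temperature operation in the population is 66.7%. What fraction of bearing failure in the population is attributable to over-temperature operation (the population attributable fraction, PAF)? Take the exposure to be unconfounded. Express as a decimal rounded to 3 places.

PAF ≈ 0.716

p₁ = 0.0888, p₀ = 0.0186.
Overall risk P(Y=1) = π·p₁ + (1−π)·p₀ = 0.667×0.0888 + 0.333×0.0186 = 0.065423.
Under exogeneity, PAF = [P(Y=1) − p₀] / P(Y=1).
PAF = (0.065423 − 0.0186) / 0.065423 ≈ 0.7157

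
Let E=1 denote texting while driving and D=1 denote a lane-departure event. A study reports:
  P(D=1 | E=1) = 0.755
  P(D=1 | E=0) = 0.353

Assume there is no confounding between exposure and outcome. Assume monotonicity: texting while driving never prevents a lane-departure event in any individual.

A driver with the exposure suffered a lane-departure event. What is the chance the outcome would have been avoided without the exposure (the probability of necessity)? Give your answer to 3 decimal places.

Let p₁ = 0.755, p₀ = 0.353.
Under exogeneity and monotonicity, PN = (p₁ − p₀) / p₁.
PN = (0.755 − 0.353) / 0.755 = 0.402 / 0.755 ≈ 0.5325

PN ≈ 0.532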